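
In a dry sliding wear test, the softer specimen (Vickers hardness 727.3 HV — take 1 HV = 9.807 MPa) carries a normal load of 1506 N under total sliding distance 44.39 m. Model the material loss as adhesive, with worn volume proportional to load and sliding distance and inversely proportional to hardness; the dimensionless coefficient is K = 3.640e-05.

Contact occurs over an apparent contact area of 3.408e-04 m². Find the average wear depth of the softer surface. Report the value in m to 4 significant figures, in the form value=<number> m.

The algebra holds exact precision, and the intermediates are shown rounded, and rounded just once, at 4 significant figures.
Hardness H = 727.3 HV × 9.807 MPa/HV = 7133 MPa = 7.133e+09 Pa.
In SI base units, W = 1506 N, H = 7.133e+09 Pa, K = 3.640e-05.
Archard relation: V = K·W·L/H = 3.640e-05 · 1506 · 44.39 / 7.133e+09 = 3.412e-10 m³.
Average depth h = V/A = 3.412e-10 / 3.408e-04 = 1.001e-06 m.

value=1.001e-06 m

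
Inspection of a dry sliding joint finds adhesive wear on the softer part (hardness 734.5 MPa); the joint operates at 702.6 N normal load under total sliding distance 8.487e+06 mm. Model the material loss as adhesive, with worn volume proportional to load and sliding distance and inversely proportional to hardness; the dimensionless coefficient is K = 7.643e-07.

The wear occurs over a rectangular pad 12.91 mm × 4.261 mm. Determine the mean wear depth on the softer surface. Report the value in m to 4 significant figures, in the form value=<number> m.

Every step runs at full precision, and intermediate values are displayed rounded. Rounded just once: 4 significant digits.
Sliding distance L = 8.487e+06 mm = 8487 m.
Hardness H = 734.5 MPa = 7.345e+08 Pa.
Pad sides 12.91 mm × 4.261 mm = 0.01291 m × 0.004261 m. Contact area A = 0.01291 m × 0.004261 m = 5.501e-05 m².
Expressed in SI base units: W = 702.6 N, H = 7.345e+08 Pa, K = 7.643e-07.
Worn volume V = K·W·L/H = 7.643e-07 · 702.6 · 8487 / 7.345e+08 = 6.205e-09 m³.
Wear depth h = V/A = 6.205e-09 / 5.501e-05 = 1.128e-04 m.

value=1.128e-04 m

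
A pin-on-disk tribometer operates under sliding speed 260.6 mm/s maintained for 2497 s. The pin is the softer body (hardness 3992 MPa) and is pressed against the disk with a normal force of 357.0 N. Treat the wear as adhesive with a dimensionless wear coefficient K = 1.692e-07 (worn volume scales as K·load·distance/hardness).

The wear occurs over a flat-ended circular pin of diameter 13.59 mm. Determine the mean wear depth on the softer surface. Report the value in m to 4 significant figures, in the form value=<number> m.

Intermediate values appear rounded, and the computation carries full float precision. Rounded once at the end to four significant digits.
Sliding speed v = 260.6 mm/s = 0.2606 m/s. Distance covered L = v·t = 0.2606 m/s × 2497 s = 650.7 m.
Hardness H = 3992 MPa = 3.992e+09 Pa.
Pin diameter d = 13.59 mm = 0.01359 m. Contact area A = π·d²/4 = π·(0.01359 m)²/4 = 1.451e-04 m².
SI base units throughout: W = 357.0 N, H = 3.992e+09 Pa, K = 1.692e-07.
By Archard's law, V = K·W·L/H = 1.692e-07 · 357.0 · 650.7 / 3.992e+09 = 9.846e-12 m³.
Depth h = V/A = 9.846e-12 / 1.451e-04 = 6.788e-08 m.

value=6.788e-08 m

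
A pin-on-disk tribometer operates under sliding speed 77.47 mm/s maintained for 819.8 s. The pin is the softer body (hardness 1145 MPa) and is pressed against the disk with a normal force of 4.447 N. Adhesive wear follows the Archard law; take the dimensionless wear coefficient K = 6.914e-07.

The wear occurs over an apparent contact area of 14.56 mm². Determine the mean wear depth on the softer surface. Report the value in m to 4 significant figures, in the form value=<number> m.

value=1.171e-08 m

Each operation holds exact precision — the intermediates are printed rounded. Rounded once at the end, at four significant figures.
Sliding speed v = 77.47 mm/s = 0.07747 m/s. Sliding distance L = v·t = 0.07747 m/s × 819.8 s = 63.51 m.
Hardness H = 1145 MPa = 1.145e+09 Pa.
Contact area A = 14.56 mm² = 1.456e-05 m².
Expressed in SI base units: W = 4.447 N, H = 1.145e+09 Pa, K = 6.914e-07.
Volume removed: V = K·W·L/H = 6.914e-07 · 4.447 · 63.51 / 1.145e+09 = 1.705e-13 m³.
Average depth h = V/A = 1.705e-13 / 1.456e-05 = 1.171e-08 m.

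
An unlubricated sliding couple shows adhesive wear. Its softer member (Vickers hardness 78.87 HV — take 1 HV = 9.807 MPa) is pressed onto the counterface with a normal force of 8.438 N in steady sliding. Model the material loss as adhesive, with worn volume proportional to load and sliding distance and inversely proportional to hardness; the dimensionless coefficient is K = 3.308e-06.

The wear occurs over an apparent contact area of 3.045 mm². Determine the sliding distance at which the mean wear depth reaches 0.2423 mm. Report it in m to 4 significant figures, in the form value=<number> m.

All working math maintains full float precision; intermediates are displayed rounded — rounded once at the end to 4 significant figures.
Convert: Hardness H = 78.87 HV × 9.807 MPa/HV = 773.5 MPa = 7.735e+08 Pa.
Convert: Contact area A = 3.045 mm² = 3.045e-06 m².
Convert: Depth limit h_lim = 0.2423 mm = 2.423e-04 m.
Collected in SI base units: W = 8.438 N, H = 7.735e+08 Pa, K = 3.308e-06.
At the depth limit, V_lim = h_lim·A = 2.423e-04 · 3.045e-06 = 7.378e-10 m³.
Inverting, life L = V_lim·H/(K·W) = 7.378e-10 · 7.735e+08 / (3.308e-06 · 8.438) = 2.044e+04 m.

value=2.044e+04 m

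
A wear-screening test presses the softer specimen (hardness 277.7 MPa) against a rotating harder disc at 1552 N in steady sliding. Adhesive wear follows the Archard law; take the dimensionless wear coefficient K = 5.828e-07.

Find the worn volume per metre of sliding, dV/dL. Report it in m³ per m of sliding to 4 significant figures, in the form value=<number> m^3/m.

value=3.257e-12 m^3/m

The intermediates appear rounded — each operation holds full float precision. Rounded just once, at 4 significant figures.
Convert: Hardness H = 277.7 MPa = 2.777e+08 Pa.
In SI base units, W = 1552 N, H = 2.777e+08 Pa, K = 5.828e-07.
Rate of wear dV/dL = K·W/H — distance-free: 5.828e-07 · 1552 / 2.777e+08 = 3.257e-12 m³/m.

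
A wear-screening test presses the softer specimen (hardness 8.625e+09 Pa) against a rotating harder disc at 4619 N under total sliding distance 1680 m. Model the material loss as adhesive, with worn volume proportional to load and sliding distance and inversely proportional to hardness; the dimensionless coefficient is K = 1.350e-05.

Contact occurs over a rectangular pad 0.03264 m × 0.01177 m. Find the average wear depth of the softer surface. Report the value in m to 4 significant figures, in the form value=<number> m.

Intermediates appear rounded — the algebra runs at full precision, and a single final rounding: four significant digits.
Contact area A = 0.03264 m × 0.01177 m = 3.842e-04 m².
Working in SI base units: W = 4619 N, H = 8.625e+09 Pa, K = 1.350e-05.
The Archard volume V = K·W·L/H = 1.350e-05 · 4619 · 1680 / 8.625e+09 = 1.215e-08 m³.
Depth h = V/A = 1.215e-08 / 3.842e-04 = 3.162e-05 m.

value=3.162e-05 m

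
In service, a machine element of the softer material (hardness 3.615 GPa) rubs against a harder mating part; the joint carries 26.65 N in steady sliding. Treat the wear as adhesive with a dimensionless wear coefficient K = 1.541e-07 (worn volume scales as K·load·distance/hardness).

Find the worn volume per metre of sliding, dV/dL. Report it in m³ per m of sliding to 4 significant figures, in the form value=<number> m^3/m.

value=1.136e-15 m^3/m

Each operation carries full precision. The intermediates are displayed rounded — one last rounding, at 4 significant digits.
Hardness H = 3.615 GPa = 3.615e+09 Pa.
Restated in SI base units: W = 26.65 N, H = 3.615e+09 Pa, K = 1.541e-07.
Rate of wear dV/dL = K·W/H (no L dependence): 1.541e-07 · 26.65 / 3.615e+09 = 1.136e-15 m³/m.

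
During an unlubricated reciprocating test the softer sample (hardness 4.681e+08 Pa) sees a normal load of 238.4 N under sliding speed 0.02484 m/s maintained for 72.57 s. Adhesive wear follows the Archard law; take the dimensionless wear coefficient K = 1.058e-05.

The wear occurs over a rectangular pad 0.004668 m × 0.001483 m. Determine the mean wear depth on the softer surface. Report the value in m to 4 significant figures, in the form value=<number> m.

value=1.403e-06 m

Every step carries full float precision. The intermediates are shown rounded — a lone final rounding: four significant figures.
Convert: Path length L = v·t = 0.02484 m/s × 72.57 s = 1.803 m.
Convert: Contact area A = 0.004668 m × 0.001483 m = 6.923e-06 m².
In SI base units: W = 238.4 N, H = 4.681e+08 Pa, K = 1.058e-05.
Apply Archard: V = K·W·L/H = 1.058e-05 · 238.4 · 1.803 / 4.681e+08 = 9.713e-12 m³.
Mean wear depth h = V/A = 9.713e-12 / 6.923e-06 = 1.403e-06 m.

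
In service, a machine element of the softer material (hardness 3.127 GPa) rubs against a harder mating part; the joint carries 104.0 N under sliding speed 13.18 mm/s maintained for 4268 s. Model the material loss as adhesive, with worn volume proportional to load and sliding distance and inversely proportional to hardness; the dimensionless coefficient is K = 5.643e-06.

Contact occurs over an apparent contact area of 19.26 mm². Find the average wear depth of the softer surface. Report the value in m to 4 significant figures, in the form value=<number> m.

Printed values are rounded; all working math maintains exact precision. Rounded just once: four significant digits.
Sliding speed v = 13.18 mm/s = 0.01318 m/s. Path length L = v·t = 0.01318 m/s × 4268 s = 56.25 m.
Hardness H = 3.127 GPa = 3.127e+09 Pa.
Contact area A = 19.26 mm² = 1.926e-05 m².
In SI base units, W = 104.0 N, H = 3.127e+09 Pa, K = 5.643e-06.
Worn volume V = K·W·L/H = 5.643e-06 · 104.0 · 56.25 / 3.127e+09 = 1.056e-11 m³.
Depth h = V/A = 1.056e-11 / 1.926e-05 = 5.481e-07 m.

value=5.481e-07 m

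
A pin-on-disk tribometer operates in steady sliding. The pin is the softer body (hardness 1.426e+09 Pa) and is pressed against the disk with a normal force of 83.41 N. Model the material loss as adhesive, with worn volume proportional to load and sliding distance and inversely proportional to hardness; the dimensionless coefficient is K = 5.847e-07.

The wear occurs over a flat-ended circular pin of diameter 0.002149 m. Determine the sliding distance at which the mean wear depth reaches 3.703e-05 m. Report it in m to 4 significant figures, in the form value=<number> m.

value=3927 m

All arithmetic keeps full precision. The intermediates appear rounded — rounded once at the end: 4 significant figures.
Convert: Contact area A = π·d²/4 = π·(0.002149 m)²/4 = 3.627e-06 m².
Restated in SI base units: W = 83.41 N, H = 1.426e+09 Pa, K = 5.847e-07.
Allowed volume V_lim = h_lim·A = 3.703e-05 · 3.627e-06 = 1.343e-10 m³.
Life L = V_lim·H/(K·W) = 1.343e-10 · 1.426e+09 / (5.847e-07 · 83.41) = 3927 m.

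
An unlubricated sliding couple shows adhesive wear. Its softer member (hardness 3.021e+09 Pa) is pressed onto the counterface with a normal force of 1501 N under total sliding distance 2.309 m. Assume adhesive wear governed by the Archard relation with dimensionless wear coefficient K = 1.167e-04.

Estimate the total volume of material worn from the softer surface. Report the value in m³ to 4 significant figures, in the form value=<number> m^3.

value=1.339e-10 m^3

Each operation runs at full float precision. Intermediate values appear rounded. Rounded just once: four significant figures.
As SI base values: W = 1501 N, H = 3.021e+09 Pa, K = 1.167e-04.
Wear volume V = K·W·L/H = 1.167e-04 · 1501 · 2.309 / 3.021e+09 = 1.339e-10 m³.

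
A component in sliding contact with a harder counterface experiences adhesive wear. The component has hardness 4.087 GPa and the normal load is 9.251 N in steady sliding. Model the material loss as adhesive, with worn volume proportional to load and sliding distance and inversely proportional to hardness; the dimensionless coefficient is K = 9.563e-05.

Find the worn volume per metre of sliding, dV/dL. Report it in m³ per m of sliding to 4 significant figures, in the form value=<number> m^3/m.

The intermediates appear rounded. The computation holds full float precision — one last rounding, at 4 significant digits.
Hardness H = 4.087 GPa = 4.087e+09 Pa.
In SI base units, W = 9.251 N, H = 4.087e+09 Pa, K = 9.563e-05.
Volumetric rate dV/dL = K·W/H (no L dependence): 9.563e-05 · 9.251 / 4.087e+09 = 2.165e-13 m³/m.

value=2.165e-13 m^3/m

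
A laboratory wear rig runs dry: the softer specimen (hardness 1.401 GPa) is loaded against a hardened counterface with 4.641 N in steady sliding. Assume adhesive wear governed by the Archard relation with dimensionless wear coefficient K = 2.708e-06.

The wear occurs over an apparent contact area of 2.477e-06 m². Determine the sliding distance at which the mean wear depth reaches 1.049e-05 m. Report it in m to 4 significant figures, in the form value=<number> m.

All working math maintains full precision, and intermediates are printed rounded. Rounded once at the end, at 4 significant digits.
Convert: Hardness H = 1.401 GPa = 1.401e+09 Pa.
Collected in SI base units: W = 4.641 N, H = 1.401e+09 Pa, K = 2.708e-06.
Permissible volume V_lim = h_lim·A = 1.049e-05 · 2.477e-06 = 2.598e-11 m³.
Thus life L = V_lim·H/(K·W) = 2.598e-11 · 1.401e+09 / (2.708e-06 · 4.641) = 2897 m.

value=2897 m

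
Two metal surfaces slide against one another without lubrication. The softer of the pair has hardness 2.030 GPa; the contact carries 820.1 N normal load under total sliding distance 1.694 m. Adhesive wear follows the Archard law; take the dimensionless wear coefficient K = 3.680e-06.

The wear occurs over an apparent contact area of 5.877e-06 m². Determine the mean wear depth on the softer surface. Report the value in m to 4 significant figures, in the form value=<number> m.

value=4.285e-07 m

Intermediate values appear rounded. Each operation holds exact precision; a lone final rounding to 4 significant figures.
Convert: Hardness H = 2.030 GPa = 2.030e+09 Pa.
SI base units throughout: W = 820.1 N, H = 2.030e+09 Pa, K = 3.680e-06.
By Archard's law, V = K·W·L/H = 3.680e-06 · 820.1 · 1.694 / 2.030e+09 = 2.518e-12 m³.
Wear depth h = V/A = 2.518e-12 / 5.877e-06 = 4.285e-07 m.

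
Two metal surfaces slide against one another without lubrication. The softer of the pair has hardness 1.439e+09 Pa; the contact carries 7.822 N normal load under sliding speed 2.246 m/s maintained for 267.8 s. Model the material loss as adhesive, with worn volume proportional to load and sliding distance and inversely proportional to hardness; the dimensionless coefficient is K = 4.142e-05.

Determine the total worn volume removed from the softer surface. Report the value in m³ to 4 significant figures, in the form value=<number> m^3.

Intermediates appear rounded; all arithmetic maintains full precision, and rounded just once, at four significant digits.
Convert: Distance L = v·t = 2.246 m/s × 267.8 s = 601.5 m.
Expressed in SI base units: W = 7.822 N, H = 1.439e+09 Pa, K = 4.142e-05.
The Archard volume V = K·W·L/H = 4.142e-05 · 7.822 · 601.5 / 1.439e+09 = 1.354e-10 m³.

value=1.354e-10 m^3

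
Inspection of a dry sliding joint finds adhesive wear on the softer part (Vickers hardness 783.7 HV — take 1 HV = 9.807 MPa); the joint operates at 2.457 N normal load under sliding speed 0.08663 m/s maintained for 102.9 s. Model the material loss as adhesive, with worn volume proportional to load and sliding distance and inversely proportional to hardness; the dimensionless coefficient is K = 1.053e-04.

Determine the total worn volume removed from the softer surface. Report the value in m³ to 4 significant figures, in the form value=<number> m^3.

The computation runs at full float precision; intermediates are printed rounded. Rounded once at the end to 4 significant figures.
The distance L = v·t = 0.08663 m/s × 102.9 s = 8.914 m.
Hardness H = 783.7 HV × 9.807 MPa/HV = 7686 MPa = 7.686e+09 Pa.
In SI base units, W = 2.457 N, H = 7.686e+09 Pa, K = 1.053e-04.
Volume removed: V = K·W·L/H = 1.053e-04 · 2.457 · 8.914 / 7.686e+09 = 3.001e-13 m³.

value=3.001e-13 m^3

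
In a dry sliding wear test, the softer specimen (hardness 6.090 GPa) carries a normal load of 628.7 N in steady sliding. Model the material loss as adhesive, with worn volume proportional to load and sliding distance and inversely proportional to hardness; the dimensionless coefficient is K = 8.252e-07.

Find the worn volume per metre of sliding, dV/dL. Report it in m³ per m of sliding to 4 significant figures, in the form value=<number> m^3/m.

value=8.519e-14 m^3/m

All working math runs at full precision; displayed values are rounded; a lone final rounding, at four significant figures.
Hardness H = 6.090 GPa = 6.090e+09 Pa.
In SI base units: W = 628.7 N, H = 6.090e+09 Pa, K = 8.252e-07.
Sliding wear rate dV/dL = K·W/H, so: 8.252e-07 · 628.7 / 6.090e+09 = 8.519e-14 m³/m.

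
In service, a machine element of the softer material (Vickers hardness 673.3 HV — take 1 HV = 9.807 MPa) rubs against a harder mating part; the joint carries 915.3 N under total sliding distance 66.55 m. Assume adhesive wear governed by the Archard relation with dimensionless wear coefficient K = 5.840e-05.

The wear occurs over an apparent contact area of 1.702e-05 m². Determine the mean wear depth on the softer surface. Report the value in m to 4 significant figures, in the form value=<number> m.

value=3.165e-05 m

Each operation carries exact precision — intermediates are printed rounded — one last rounding to four significant digits.
Hardness H = 673.3 HV × 9.807 MPa/HV = 6603 MPa = 6.603e+09 Pa.
Collected in SI base units: W = 915.3 N, H = 6.603e+09 Pa, K = 5.840e-05.
By Archard's law, V = K·W·L/H = 5.840e-05 · 915.3 · 66.55 / 6.603e+09 = 5.387e-10 m³.
Average depth h = V/A = 5.387e-10 / 1.702e-05 = 3.165e-05 m.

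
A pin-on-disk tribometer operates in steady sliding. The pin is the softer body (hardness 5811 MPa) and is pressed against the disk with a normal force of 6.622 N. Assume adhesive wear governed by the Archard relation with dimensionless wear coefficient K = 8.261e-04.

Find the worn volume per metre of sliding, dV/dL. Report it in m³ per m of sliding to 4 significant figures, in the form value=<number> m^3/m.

The intermediates are printed rounded. The algebra maintains full precision — rounded just once to 4 significant figures.
Convert: Hardness H = 5811 MPa = 5.811e+09 Pa.
Collected in SI base units: W = 6.622 N, H = 5.811e+09 Pa, K = 8.261e-04.
The wear rate dV/dL = K·W/H (no L dependence): 8.261e-04 · 6.622 / 5.811e+09 = 9.414e-13 m³/m.

value=9.414e-13 m^3/m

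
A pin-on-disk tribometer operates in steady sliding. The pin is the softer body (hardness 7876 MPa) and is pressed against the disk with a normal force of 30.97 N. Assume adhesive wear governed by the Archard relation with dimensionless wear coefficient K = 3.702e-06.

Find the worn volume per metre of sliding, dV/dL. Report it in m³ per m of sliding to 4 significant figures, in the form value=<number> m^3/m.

value=1.456e-14 m^3/m

The algebra carries full precision — displayed values are rounded; one last rounding to 4 significant digits.
Convert: Hardness H = 7876 MPa = 7.876e+09 Pa.
Expressed in SI base units: W = 30.97 N, H = 7.876e+09 Pa, K = 3.702e-06.
Volumetric rate dV/dL = K·W/H (no L dependence): 3.702e-06 · 30.97 / 7.876e+09 = 1.456e-14 m³/m.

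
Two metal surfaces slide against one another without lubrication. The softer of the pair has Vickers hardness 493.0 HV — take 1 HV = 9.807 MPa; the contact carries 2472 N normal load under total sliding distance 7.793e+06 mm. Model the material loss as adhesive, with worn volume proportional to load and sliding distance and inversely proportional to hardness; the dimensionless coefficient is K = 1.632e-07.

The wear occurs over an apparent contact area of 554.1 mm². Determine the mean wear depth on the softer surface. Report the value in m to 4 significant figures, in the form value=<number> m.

value=1.174e-06 m

Each operation holds full float precision. The intermediates are printed rounded — a lone final rounding, at four significant digits.
Convert: Sliding distance L = 7.793e+06 mm = 7793 m.
Convert: Hardness H = 493.0 HV × 9.807 MPa/HV = 4835 MPa = 4.835e+09 Pa.
Convert: Contact area A = 554.1 mm² = 5.541e-04 m².
Expressed in SI base units: W = 2472 N, H = 4.835e+09 Pa, K = 1.632e-07.
By Archard's law, V = K·W·L/H = 1.632e-07 · 2472 · 7793 / 4.835e+09 = 6.503e-10 m³.
Depth h = V/A = 6.503e-10 / 5.541e-04 = 1.174e-06 m.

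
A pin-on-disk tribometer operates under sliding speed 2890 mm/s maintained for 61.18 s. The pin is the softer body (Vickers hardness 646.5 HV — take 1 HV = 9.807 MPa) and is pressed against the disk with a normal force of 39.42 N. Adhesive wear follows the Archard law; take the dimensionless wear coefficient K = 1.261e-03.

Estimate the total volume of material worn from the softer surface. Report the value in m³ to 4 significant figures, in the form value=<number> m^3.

Intermediate values are printed rounded — every step maintains full float precision. Rounded once at the end, at 4 significant digits.
Sliding speed v = 2890 mm/s = 2.890 m/s. Sliding distance L = v·t = 2.890 m/s × 61.18 s = 176.8 m.
Hardness H = 646.5 HV × 9.807 MPa/HV = 6340 MPa = 6.340e+09 Pa.
In SI base units, W = 39.42 N, H = 6.340e+09 Pa, K = 1.261e-03.
Archard relation: V = K·W·L/H = 1.261e-03 · 39.42 · 176.8 / 6.340e+09 = 1.386e-09 m³.

value=1.386e-09 m^3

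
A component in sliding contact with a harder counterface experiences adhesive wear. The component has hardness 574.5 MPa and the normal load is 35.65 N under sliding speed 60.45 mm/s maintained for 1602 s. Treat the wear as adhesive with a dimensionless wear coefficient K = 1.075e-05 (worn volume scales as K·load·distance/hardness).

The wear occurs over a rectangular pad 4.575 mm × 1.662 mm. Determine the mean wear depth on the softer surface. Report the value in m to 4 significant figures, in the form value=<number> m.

Intermediate values appear rounded. The algebra carries full float precision; rounded once at the end: four significant figures.
Sliding speed v = 60.45 mm/s = 0.06045 m/s. Path length L = v·t = 0.06045 m/s × 1602 s = 96.84 m.
Hardness H = 574.5 MPa = 5.745e+08 Pa.
Pad sides 4.575 mm × 1.662 mm = 0.004575 m × 0.001662 m. Contact area A = 0.004575 m × 0.001662 m = 7.604e-06 m².
Restated in SI base units: W = 35.65 N, H = 5.745e+08 Pa, K = 1.075e-05.
By Archard's law, V = K·W·L/H = 1.075e-05 · 35.65 · 96.84 / 5.745e+08 = 6.460e-11 m³.
Average depth h = V/A = 6.460e-11 / 7.604e-06 = 8.496e-06 m.

value=8.496e-06 m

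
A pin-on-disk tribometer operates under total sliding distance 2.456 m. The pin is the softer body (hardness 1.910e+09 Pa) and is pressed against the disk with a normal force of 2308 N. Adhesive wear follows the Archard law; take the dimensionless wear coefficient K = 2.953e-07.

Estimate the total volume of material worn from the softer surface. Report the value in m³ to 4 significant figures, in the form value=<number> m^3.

value=8.764e-13 m^3

The computation runs at full precision, and shown intermediates are rounded. Rounded just once: 4 significant digits.
Working in SI base units: W = 2308 N, H = 1.910e+09 Pa, K = 2.953e-07.
By Archard's law, V = K·W·L/H = 2.953e-07 · 2308 · 2.456 / 1.910e+09 = 8.764e-13 m³.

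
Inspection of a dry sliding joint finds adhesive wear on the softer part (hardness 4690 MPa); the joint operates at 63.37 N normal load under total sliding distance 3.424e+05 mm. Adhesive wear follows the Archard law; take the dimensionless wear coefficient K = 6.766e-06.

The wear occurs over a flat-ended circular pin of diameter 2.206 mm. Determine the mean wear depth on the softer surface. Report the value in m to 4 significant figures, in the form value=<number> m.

The computation maintains exact precision. Intermediate values appear rounded. Rounded once at the end to four significant digits.
Convert: The distance L = 3.424e+05 mm = 342.4 m.
Convert: Hardness H = 4690 MPa = 4.690e+09 Pa.
Convert: Pin diameter d = 2.206 mm = 0.002206 m. Contact area A = π·d²/4 = π·(0.002206 m)²/4 = 3.822e-06 m².
SI base units throughout: W = 63.37 N, H = 4.690e+09 Pa, K = 6.766e-06.
Wear volume V = K·W·L/H = 6.766e-06 · 63.37 · 342.4 / 4.690e+09 = 3.130e-11 m³.
Average depth h = V/A = 3.130e-11 / 3.822e-06 = 8.190e-06 m.

value=8.190e-06 m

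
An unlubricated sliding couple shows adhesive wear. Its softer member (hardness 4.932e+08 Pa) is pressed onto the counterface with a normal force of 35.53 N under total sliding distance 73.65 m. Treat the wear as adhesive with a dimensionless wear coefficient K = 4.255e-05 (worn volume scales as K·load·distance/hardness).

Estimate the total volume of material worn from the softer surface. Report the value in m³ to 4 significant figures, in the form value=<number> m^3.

value=2.258e-10 m^3

All working math runs at full float precision — the intermediates appear rounded — one last rounding: four significant figures.
As SI base values: W = 35.53 N, H = 4.932e+08 Pa, K = 4.255e-05.
By Archard's law, V = K·W·L/H = 4.255e-05 · 35.53 · 73.65 / 4.932e+08 = 2.258e-10 m³.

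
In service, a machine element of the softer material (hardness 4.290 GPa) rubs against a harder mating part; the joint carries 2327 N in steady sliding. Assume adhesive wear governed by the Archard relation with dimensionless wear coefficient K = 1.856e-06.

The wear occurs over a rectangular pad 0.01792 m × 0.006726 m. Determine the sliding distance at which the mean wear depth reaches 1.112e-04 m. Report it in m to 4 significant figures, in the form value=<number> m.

value=1.331e+04 m

Quoted intermediates are rounded, and all arithmetic holds full precision — rounded just once to four significant figures.
Hardness H = 4.290 GPa = 4.290e+09 Pa.
Contact area A = 0.01792 m × 0.006726 m = 1.205e-04 m².
Working in SI base units: W = 2327 N, H = 4.290e+09 Pa, K = 1.856e-06.
Permissible volume V_lim = h_lim·A = 1.112e-04 · 1.205e-04 = 1.340e-08 m³.
Life L = V_lim·H/(K·W) = 1.340e-08 · 4.290e+09 / (1.856e-06 · 2327) = 1.331e+04 m.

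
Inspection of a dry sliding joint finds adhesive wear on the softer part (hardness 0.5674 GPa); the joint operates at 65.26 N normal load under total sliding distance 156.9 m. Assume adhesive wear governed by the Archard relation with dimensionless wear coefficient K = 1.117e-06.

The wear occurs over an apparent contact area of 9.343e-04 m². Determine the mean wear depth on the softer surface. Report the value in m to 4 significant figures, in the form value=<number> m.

The computation runs at full float precision; quoted intermediates are rounded, and rounded once at the end, at 4 significant digits.
Convert: Hardness H = 0.5674 GPa = 5.674e+08 Pa.
SI base units throughout: W = 65.26 N, H = 5.674e+08 Pa, K = 1.117e-06.
Volume removed: V = K·W·L/H = 1.117e-06 · 65.26 · 156.9 / 5.674e+08 = 2.016e-11 m³.
Depth of wear h = V/A = 2.016e-11 / 9.343e-04 = 2.157e-08 m.

value=2.157e-08 m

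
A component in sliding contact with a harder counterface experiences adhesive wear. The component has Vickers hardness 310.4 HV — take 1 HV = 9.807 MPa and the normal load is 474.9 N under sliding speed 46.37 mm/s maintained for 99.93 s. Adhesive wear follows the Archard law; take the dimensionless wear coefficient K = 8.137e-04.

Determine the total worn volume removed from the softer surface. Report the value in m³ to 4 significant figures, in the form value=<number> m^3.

value=5.882e-10 m^3

Each operation runs at full precision; displayed values are rounded. Rounded just once: 4 significant figures.
Convert: Sliding speed v = 46.37 mm/s = 0.04637 m/s. Path length L = v·t = 0.04637 m/s × 99.93 s = 4.634 m.
Convert: Hardness H = 310.4 HV × 9.807 MPa/HV = 3044 MPa = 3.044e+09 Pa.
Restated in SI base units: W = 474.9 N, H = 3.044e+09 Pa, K = 8.137e-04.
Archard volume V = K·W·L/H = 8.137e-04 · 474.9 · 4.634 / 3.044e+09 = 5.882e-10 m³.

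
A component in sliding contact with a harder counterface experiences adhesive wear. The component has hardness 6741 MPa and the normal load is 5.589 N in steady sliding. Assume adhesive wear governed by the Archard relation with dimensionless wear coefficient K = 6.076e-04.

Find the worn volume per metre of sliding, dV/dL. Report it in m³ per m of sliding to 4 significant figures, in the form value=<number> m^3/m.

value=5.038e-13 m^3/m

Each operation keeps full precision, and intermediate values are printed rounded, and rounded just once to four significant figures.
Convert: Hardness H = 6741 MPa = 6.741e+09 Pa.
Working in SI base units: W = 5.589 N, H = 6.741e+09 Pa, K = 6.076e-04.
Volumetric rate dV/dL = K·W/H: 6.076e-04 · 5.589 / 6.741e+09 = 5.038e-13 m³/m.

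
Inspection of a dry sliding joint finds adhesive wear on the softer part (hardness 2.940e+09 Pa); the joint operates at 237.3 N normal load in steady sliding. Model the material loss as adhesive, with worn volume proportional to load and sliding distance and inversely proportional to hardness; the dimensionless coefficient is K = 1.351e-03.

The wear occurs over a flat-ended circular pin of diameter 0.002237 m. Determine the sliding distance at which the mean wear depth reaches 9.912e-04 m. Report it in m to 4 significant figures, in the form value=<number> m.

The computation carries exact precision, and printed values are rounded; a single final rounding to 4 significant figures.
Contact area A = π·d²/4 = π·(0.002237 m)²/4 = 3.930e-06 m².
As SI base values: W = 237.3 N, H = 2.940e+09 Pa, K = 1.351e-03.
Permissible volume V_lim = h_lim·A = 9.912e-04 · 3.930e-06 = 3.896e-09 m³.
Inverting, life L = V_lim·H/(K·W) = 3.896e-09 · 2.940e+09 / (1.351e-03 · 237.3) = 35.73 m.

value=35.73 m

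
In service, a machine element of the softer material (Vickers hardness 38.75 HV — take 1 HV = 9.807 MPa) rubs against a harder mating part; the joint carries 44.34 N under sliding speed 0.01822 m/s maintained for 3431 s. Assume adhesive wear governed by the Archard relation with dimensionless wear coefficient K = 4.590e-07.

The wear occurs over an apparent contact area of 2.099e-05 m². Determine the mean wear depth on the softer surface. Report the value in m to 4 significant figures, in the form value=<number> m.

value=1.595e-07 m

The algebra keeps exact precision — intermediate values are shown rounded — rounded once at the end to four significant figures.
Convert: Distance L = v·t = 0.01822 m/s × 3431 s = 62.51 m.
Convert: Hardness H = 38.75 HV × 9.807 MPa/HV = 380.0 MPa = 3.800e+08 Pa.
Restated in SI base units: W = 44.34 N, H = 3.800e+08 Pa, K = 4.590e-07.
Archard volume V = K·W·L/H = 4.590e-07 · 44.34 · 62.51 / 3.800e+08 = 3.348e-12 m³.
Depth of wear h = V/A = 3.348e-12 / 2.099e-05 = 1.595e-07 m.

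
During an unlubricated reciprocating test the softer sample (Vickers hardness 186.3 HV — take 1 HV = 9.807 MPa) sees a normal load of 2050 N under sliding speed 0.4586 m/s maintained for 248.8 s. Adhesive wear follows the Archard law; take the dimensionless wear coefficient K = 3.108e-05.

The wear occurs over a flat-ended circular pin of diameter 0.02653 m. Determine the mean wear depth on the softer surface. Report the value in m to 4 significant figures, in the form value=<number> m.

value=7.198e-06 m

Intermediate values are shown rounded. All arithmetic keeps full precision — a lone final rounding: four significant digits.
Sliding distance L = v·t = 0.4586 m/s × 248.8 s = 114.1 m.
Hardness H = 186.3 HV × 9.807 MPa/HV = 1827 MPa = 1.827e+09 Pa.
Contact area A = π·d²/4 = π·(0.02653 m)²/4 = 5.528e-04 m².
SI base units throughout: W = 2050 N, H = 1.827e+09 Pa, K = 3.108e-05.
Volume removed: V = K·W·L/H = 3.108e-05 · 2050 · 114.1 / 1.827e+09 = 3.979e-09 m³.
Depth of wear h = V/A = 3.979e-09 / 5.528e-04 = 7.198e-06 m.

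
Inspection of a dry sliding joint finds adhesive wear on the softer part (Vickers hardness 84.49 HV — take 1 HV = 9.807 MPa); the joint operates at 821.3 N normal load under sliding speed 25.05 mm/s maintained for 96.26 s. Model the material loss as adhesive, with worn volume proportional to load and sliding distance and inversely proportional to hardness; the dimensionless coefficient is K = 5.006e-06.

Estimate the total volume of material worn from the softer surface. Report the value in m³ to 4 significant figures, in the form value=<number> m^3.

value=1.196e-11 m^3

The computation keeps full precision — the intermediates are displayed rounded — rounded once at the end to 4 significant figures.
Sliding speed v = 25.05 mm/s = 0.02505 m/s. Distance L = v·t = 0.02505 m/s × 96.26 s = 2.411 m.
Hardness H = 84.49 HV × 9.807 MPa/HV = 828.6 MPa = 8.286e+08 Pa.
In SI base units: W = 821.3 N, H = 8.286e+08 Pa, K = 5.006e-06.
Wear volume V = K·W·L/H = 5.006e-06 · 821.3 · 2.411 / 8.286e+08 = 1.196e-11 m³.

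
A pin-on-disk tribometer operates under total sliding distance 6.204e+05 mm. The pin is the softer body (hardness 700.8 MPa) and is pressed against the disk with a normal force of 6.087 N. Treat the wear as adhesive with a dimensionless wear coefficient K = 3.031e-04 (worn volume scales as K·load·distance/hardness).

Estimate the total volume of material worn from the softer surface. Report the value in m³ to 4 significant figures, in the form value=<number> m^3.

All arithmetic keeps full precision. Intermediate values are printed rounded, and one final rounding, at four significant digits.
Convert: Path length L = 6.204e+05 mm = 620.4 m.
Convert: Hardness H = 700.8 MPa = 7.008e+08 Pa.
Collected in SI base units: W = 6.087 N, H = 7.008e+08 Pa, K = 3.031e-04.
Wear volume V = K·W·L/H = 3.031e-04 · 6.087 · 620.4 / 7.008e+08 = 1.633e-09 m³.

value=1.633e-09 m^3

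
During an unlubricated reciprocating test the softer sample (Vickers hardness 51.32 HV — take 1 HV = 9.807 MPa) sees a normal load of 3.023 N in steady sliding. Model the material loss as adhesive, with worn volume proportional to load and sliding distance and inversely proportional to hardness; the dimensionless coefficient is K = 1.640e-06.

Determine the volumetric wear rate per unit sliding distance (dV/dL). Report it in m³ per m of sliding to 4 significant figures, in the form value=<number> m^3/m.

value=9.851e-15 m^3/m

The intermediates are printed rounded; every step runs at full precision — a single final rounding: four significant digits.
Hardness H = 51.32 HV × 9.807 MPa/HV = 503.3 MPa = 5.033e+08 Pa.
As SI base values: W = 3.023 N, H = 5.033e+08 Pa, K = 1.640e-06.
The wear rate dV/dL = K·W/H (no L dependence): 1.640e-06 · 3.023 / 5.033e+08 = 9.851e-15 m³/m.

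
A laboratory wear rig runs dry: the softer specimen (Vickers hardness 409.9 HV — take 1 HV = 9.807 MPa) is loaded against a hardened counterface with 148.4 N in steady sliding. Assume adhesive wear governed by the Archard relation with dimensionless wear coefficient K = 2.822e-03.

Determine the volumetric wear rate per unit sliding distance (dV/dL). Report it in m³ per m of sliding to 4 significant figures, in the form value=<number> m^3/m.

Each operation carries full float precision — the intermediates are shown rounded, and rounded once at the end: 4 significant digits.
Hardness H = 409.9 HV × 9.807 MPa/HV = 4020 MPa = 4.020e+09 Pa.
In SI base units: W = 148.4 N, H = 4.020e+09 Pa, K = 2.822e-03.
Sliding wear rate dV/dL = K·W/H: 2.822e-03 · 148.4 / 4.020e+09 = 1.042e-10 m³/m.

value=1.042e-10 m^3/m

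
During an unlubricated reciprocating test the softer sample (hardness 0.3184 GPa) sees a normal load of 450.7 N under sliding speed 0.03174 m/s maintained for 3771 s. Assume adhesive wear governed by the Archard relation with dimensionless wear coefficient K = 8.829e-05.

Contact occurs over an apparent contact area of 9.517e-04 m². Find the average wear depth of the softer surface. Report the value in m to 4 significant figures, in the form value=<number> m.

value=1.572e-05 m

The computation carries full precision — the intermediates are displayed rounded, and rounded just once, at four significant digits.
Sliding distance L = v·t = 0.03174 m/s × 3771 s = 119.7 m.
Hardness H = 0.3184 GPa = 3.184e+08 Pa.
Collected in SI base units: W = 450.7 N, H = 3.184e+08 Pa, K = 8.829e-05.
Archard relation: V = K·W·L/H = 8.829e-05 · 450.7 · 119.7 / 3.184e+08 = 1.496e-08 m³.
Average depth h = V/A = 1.496e-08 / 9.517e-04 = 1.572e-05 m.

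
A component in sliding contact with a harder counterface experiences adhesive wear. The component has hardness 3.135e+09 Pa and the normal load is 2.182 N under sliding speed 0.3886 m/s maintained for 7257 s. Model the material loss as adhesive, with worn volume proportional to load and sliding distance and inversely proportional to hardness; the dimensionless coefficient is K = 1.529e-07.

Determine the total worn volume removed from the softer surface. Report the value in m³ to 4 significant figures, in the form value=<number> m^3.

All working math holds full precision, and the intermediates appear rounded. Rounded just once to four significant figures.
Convert: Path length L = v·t = 0.3886 m/s × 7257 s = 2820 m.
SI base units throughout: W = 2.182 N, H = 3.135e+09 Pa, K = 1.529e-07.
Worn volume V = K·W·L/H = 1.529e-07 · 2.182 · 2820 / 3.135e+09 = 3.001e-13 m³.

value=3.001e-13 m^3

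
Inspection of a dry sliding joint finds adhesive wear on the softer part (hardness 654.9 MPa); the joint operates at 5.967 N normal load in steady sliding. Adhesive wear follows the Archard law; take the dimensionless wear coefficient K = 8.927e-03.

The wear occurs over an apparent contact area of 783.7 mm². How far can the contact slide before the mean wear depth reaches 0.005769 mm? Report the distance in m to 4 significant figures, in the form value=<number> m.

value=55.59 m

The computation runs at exact precision. Intermediates appear rounded. Rounded once at the end, at four significant figures.
Hardness H = 654.9 MPa = 6.549e+08 Pa.
Contact area A = 783.7 mm² = 7.837e-04 m².
Depth limit h_lim = 0.005769 mm = 5.769e-06 m.
SI base units throughout: W = 5.967 N, H = 6.549e+08 Pa, K = 8.927e-03.
At the depth limit, V_lim = h_lim·A = 5.769e-06 · 7.837e-04 = 4.521e-09 m³.
So the life L = V_lim·H/(K·W) = 4.521e-09 · 6.549e+08 / (8.927e-03 · 5.967) = 55.59 m.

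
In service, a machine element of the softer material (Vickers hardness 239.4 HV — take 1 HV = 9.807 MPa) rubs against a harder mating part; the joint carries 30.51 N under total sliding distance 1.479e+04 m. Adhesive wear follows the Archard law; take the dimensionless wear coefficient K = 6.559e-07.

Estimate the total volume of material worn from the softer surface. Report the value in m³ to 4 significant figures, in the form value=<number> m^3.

value=1.261e-10 m^3

The computation carries full precision; intermediate values appear rounded, and rounded just once, at four significant digits.
Convert: Hardness H = 239.4 HV × 9.807 MPa/HV = 2348 MPa = 2.348e+09 Pa.
In SI base units, W = 30.51 N, H = 2.348e+09 Pa, K = 6.559e-07.
Apply Archard: V = K·W·L/H = 6.559e-07 · 30.51 · 1.479e+04 / 2.348e+09 = 1.261e-10 m³.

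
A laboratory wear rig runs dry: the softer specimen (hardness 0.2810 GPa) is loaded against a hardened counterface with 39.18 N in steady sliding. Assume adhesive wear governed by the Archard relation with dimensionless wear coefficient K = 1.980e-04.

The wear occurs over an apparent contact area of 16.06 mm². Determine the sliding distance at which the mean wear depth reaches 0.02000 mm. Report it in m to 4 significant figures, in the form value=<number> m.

value=11.63 m

Displayed values are rounded, and the algebra keeps exact precision, and one final rounding to 4 significant figures.
Convert: Hardness H = 0.2810 GPa = 2.810e+08 Pa.
Convert: Contact area A = 16.06 mm² = 1.606e-05 m².
Convert: Depth limit h_lim = 0.02000 mm = 2.000e-05 m.
In SI base units: W = 39.18 N, H = 2.810e+08 Pa, K = 1.980e-04.
Wearable volume V_lim = h_lim·A = 2.000e-05 · 1.606e-05 = 3.212e-10 m³.
Life L = V_lim·H/(K·W) = 3.212e-10 · 2.810e+08 / (1.980e-04 · 39.18) = 11.63 m.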